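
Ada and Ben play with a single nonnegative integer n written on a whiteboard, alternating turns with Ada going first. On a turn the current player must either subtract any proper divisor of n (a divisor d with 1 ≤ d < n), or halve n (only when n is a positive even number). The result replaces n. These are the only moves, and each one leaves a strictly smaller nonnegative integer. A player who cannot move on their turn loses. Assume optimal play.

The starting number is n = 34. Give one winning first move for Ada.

Label each position W (a win for the player to move) or L (a loss). A position with no legal move is L; any other position is W exactly when some move reaches an L, and L when every move reaches a W.
n=0: no move → L
n=1: no move → L
n=2: →1(L), so W
n=3: →2(W) only, which is W, so L
n=4: →3(L), so W
n=5: →4(W) only, which is W, so L
n=6: →3(L), so W
n=7: →6(W) only, which is W, so L
n=8: →7(L), so W
n=9: →6(W), 8(W) — all W, so L
n=10: →5(L), so W
n=11: →10(W) only, which is W, so L
n=12: →9(L), so W
n=13: →12(W) only, which is W, so L
n=14: →7(L), so W
n=15: →10(W), 12(W), 14(W) — all W, so L
n=16: →15(L), so W
n=17: →16(W) only, which is W, so L
n=18: →9(L), so W
n=19: →18(W) only, which is W, so L
n=20: →15(L), so W
n=21: →14(W), 18(W), 20(W) — all W, so L
n=22: →11(L), so W
n=23: →22(W) only, which is W, so L
n=24: →21(L), so W
n=25: →20(W), 24(W) — all W, so L
n=26: →13(L), so W
n=27: →18(W), 24(W), 26(W) — all W, so L
n=28: →21(L), so W
n=29: →28(W) only, which is W, so L
n=30: →15(L), so W
n=31: →30(W) only, which is W, so L
n=32: →31(L), so W
n=33: →22(W), 30(W), 32(W) — all W, so L
n=34: →17(L), so W
From 34, the L positions reachable in one move are: 17, 33. Any move reaching one of these is winning.

Move to 17.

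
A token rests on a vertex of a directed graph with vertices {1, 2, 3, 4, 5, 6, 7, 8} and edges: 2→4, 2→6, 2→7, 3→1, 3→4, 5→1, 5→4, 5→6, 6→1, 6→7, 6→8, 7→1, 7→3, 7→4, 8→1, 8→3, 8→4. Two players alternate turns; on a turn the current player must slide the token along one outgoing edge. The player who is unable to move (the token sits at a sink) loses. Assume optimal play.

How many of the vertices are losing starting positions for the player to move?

2

Classify positions by backward induction: terminal positions (no move available) are L. From any other position, the mover wins iff some move reaches an L.
Every edge goes from a vertex to one that appears earlier in the order 4, 1, 3, 7, 8, 6, 5, 2, so processing vertices in that order labels each vertex after all of its successors.
4: no outgoing edge → L
1: no outgoing edge → L
3: reaches L-position 1 → W
7: reaches L-position 1 → W
8: reaches L-position 1 → W
6: reaches L-position 1 → W
5: reaches L-position 1 → W
2: reaches L-position 4 → W
The L vertices are 1, 4; that is 2 in all.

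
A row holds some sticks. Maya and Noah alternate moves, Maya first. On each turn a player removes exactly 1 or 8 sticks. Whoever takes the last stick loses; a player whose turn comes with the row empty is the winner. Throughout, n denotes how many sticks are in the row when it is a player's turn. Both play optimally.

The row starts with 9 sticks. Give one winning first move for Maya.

Remove 8, leaving 1.

Use the standard recursion: the mover wins at a terminal position; elsewhere, the mover wins exactly when some move hands the opponent an L position.
n=0: no move; the opponent has just taken the last stick and therefore loses → W
n=1: →0(W) only, which is W, so L
n=2: →1(L), so W
n=3: →2(W) only, which is W, so L
n=4: →3(L), so W
n=5: →4(W) only, which is W, so L
n=6: →5(L), so W
n=7: →6(W) only, which is W, so L
n=8: →7(L), so W
n=9: →1(L), so W
From 9, the L positions reachable in one move are: 1.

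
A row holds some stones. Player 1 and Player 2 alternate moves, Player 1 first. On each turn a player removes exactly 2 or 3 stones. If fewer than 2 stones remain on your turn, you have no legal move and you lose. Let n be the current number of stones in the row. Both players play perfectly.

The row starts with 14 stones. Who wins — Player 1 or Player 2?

Build the W/L table. Terminal = L. A non-terminal position is W if it has a move to some L; otherwise it is L.
n=0: no move → L
n=1: no move → L
n=2: can move to 0, which is L ⇒ W
n=3: can move to 1, which is L ⇒ W
n=4: can move to 1, which is L ⇒ W
n=5: moves to 3(W), 2(W); every one is W ⇒ L
n=6: moves to 4(W), 3(W); every one is W ⇒ L
n=7: can move to 5, which is L ⇒ W
n=8: can move to 6, which is L ⇒ W
n=9: can move to 6, which is L ⇒ W
n=10: moves to 8(W), 7(W); every one is W ⇒ L
n=11: moves to 9(W), 8(W); every one is W ⇒ L
n=12: can move to 10, which is L ⇒ W
n=13: can move to 11, which is L ⇒ W
n=14: can move to 11, which is L ⇒ W
From 14 Player 1 can remove 3, leaving 11, reaching an L position.

Player 1 wins.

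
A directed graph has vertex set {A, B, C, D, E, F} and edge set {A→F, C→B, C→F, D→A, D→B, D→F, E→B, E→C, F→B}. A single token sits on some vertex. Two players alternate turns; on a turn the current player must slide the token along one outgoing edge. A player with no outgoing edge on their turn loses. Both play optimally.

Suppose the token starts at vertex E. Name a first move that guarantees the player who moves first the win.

Build the W/L table. Terminal = L. A non-terminal position is W if it has a move to some L; otherwise it is L.
Every edge goes from a vertex to one that appears earlier in the order B, F, A, D, C, E, so processing vertices in that order labels each vertex after all of its successors.
B: no outgoing edge → L
F: can move to B, which is L ⇒ W
A: the only move is to F(W), a W ⇒ L
D: can move to A, which is L ⇒ W
C: can move to B, which is L ⇒ W
E: can move to B, which is L ⇒ W
From E, the L positions reachable in one move are: B.

Move to B.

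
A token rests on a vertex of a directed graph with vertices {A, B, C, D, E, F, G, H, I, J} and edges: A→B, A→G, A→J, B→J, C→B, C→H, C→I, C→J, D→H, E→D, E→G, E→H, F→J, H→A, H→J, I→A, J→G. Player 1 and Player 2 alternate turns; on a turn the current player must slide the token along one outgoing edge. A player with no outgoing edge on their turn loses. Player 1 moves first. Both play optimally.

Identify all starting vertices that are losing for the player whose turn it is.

Label each position W (a win for the player to move) or L (a loss). A position with no legal move is L; any other position is W exactly when some move reaches an L, and L when every move reaches a W.
Every edge goes from a vertex to one that appears earlier in the order G, J, B, A, I, H, D, E, F, C, so processing vertices in that order labels each vertex after all of its successors.
G: no outgoing edge → L
J: →G(L), so W
B: →J(W) only, which is W, so L
A: →B(L), so W
I: →A(W) only, which is W, so L
H: →A(W), J(W) — all W, so L
D: →H(L), so W
E: →H(L), so W
F: →J(W) only, which is W, so L
C: →H(L), so W
Reading off the rows marked L gives the requested list; there are 5 such vertices.

B, F, G, H, I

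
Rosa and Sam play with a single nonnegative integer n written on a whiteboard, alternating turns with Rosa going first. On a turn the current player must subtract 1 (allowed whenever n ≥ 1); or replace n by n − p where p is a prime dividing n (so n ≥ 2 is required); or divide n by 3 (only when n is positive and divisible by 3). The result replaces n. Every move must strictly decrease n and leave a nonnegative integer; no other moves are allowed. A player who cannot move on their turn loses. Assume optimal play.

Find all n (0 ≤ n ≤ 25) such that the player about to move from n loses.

0, 4, 8, 14, 18, 22, 25

Classify positions by backward induction: terminal positions (no move available) are L. From any other position, the mover wins iff some move reaches an L.
n=0: no move → L
n=1: reaches L-position 0 → W
n=2: reaches L-position 0 → W
n=3: reaches L-position 0 → W
n=4: only reaches 2(W), 3(W), all W → L
n=5: reaches L-position 0 → W
n=6: reaches L-position 4 → W
n=7: reaches L-position 0 → W
n=8: only reaches 6(W), 7(W), all W → L
n=9: reaches L-position 8 → W
n=10: reaches L-position 8 → W
n=11: reaches L-position 0 → W
n=12: reaches L-position 4 → W
n=13: reaches L-position 0 → W
n=14: only reaches 7(W), 12(W), 13(W), all W → L
n=15: reaches L-position 14 → W
n=16: reaches L-position 14 → W
n=17: reaches L-position 0 → W
n=18: only reaches 6(W), 15(W), 16(W), 17(W), all W → L
n=19: reaches L-position 0 → W
n=20: reaches L-position 18 → W
n=21: reaches L-position 14 → W
n=22: only reaches 11(W), 20(W), 21(W), all W → L
n=23: reaches L-position 0 → W
n=24: reaches L-position 8 → W
n=25: only reaches 20(W), 24(W), all W → L
Reading off the rows marked L gives the requested list; there are 7 such values of n.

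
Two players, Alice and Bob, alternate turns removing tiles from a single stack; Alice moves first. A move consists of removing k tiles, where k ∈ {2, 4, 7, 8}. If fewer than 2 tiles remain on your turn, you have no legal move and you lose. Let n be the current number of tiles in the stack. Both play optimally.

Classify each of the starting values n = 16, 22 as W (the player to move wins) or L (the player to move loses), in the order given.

Use the standard recursion: the mover loses at a terminal position; elsewhere, the mover wins exactly when some move hands the opponent an L position.
n=0: no move → L
n=1: no move → L
n=2: W (go to 0, an L position)
n=3: W (go to 1, an L position)
n=4: W (go to 0, an L position)
n=5: W (go to 1, an L position)
n=6: L (options 4(W), 2(W) are all W)
n=7: W (go to 0, an L position)
n=8: W (go to 6, an L position)
n=9: W (go to 1, an L position)
n=10: W (go to 6, an L position)
n=11: L (options 9(W), 7(W), 4(W), 3(W) are all W)
n=12: L (options 10(W), 8(W), 5(W), 4(W) are all W)
n=13: W (go to 11, an L position)
n=14: W (go to 12, an L position)
n=15: W (go to 11, an L position)
n=16: W (go to 12, an L position)
n=17: L (options 15(W), 13(W), 10(W), 9(W) are all W)
n=18: W (go to 11, an L position)
n=19: W (go to 17, an L position)
n=20: W (go to 12, an L position)
n=21: W (go to 17, an L position)
n=22: L (options 20(W), 18(W), 15(W), 14(W) are all W)

16: W, 22: L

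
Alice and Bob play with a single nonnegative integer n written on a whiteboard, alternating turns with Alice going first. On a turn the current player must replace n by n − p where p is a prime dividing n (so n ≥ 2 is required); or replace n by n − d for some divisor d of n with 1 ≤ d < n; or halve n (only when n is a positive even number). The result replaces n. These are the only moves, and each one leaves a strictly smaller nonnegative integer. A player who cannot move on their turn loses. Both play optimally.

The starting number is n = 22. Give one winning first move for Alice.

Move to 20.

Label each position W (a win for the player to move) or L (a loss). A position with no legal move is L; any other position is W exactly when some move reaches an L, and L when every move reaches a W.
n=0: no move → L
n=1: no move → L
n=2: reaches L-position 0 → W
n=3: reaches L-position 0 → W
n=4: only reaches 2(W), 3(W), all W → L
n=5: reaches L-position 0 → W
n=6: reaches L-position 4 → W
n=7: reaches L-position 0 → W
n=8: reaches L-position 4 → W
n=9: only reaches 6(W), 8(W), all W → L
n=10: reaches L-position 9 → W
n=11: reaches L-position 0 → W
n=12: reaches L-position 9 → W
n=13: reaches L-position 0 → W
n=14: only reaches 7(W), 12(W), 13(W), all W → L
n=15: reaches L-position 14 → W
n=16: reaches L-position 14 → W
n=17: reaches L-position 0 → W
n=18: reaches L-position 9 → W
n=19: reaches L-position 0 → W
n=20: only reaches 10(W), 15(W), 16(W), 18(W), 19(W), all W → L
n=21: reaches L-position 14 → W
n=22: reaches L-position 20 → W
From 22, the L positions reachable in one move are: 20.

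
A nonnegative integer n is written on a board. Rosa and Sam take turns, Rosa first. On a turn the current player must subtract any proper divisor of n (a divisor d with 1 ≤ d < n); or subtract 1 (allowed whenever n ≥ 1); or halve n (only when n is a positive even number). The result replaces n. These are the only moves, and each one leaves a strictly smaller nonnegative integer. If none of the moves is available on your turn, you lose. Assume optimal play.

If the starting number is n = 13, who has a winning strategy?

Sam wins.

Build the W/L table. Terminal = L. A non-terminal position is W if it has a move to some L; otherwise it is L.
n=0: no move → L
n=1: can move to 0, which is L ⇒ W
n=2: the only move is to 1(W), a W ⇒ L
n=3: can move to 2, which is L ⇒ W
n=4: can move to 2, which is L ⇒ W
n=5: the only move is to 4(W), a W ⇒ L
n=6: can move to 5, which is L ⇒ W
n=7: the only move is to 6(W), a W ⇒ L
n=8: can move to 7, which is L ⇒ W
n=9: moves to 6(W), 8(W); every one is W ⇒ L
n=10: can move to 5, which is L ⇒ W
n=11: the only move is to 10(W), a W ⇒ L
n=12: can move to 9, which is L ⇒ W
n=13: the only move is to 12(W), a W ⇒ L
The starting position 13 is L: whatever Rosa does, the opponent receives a W position.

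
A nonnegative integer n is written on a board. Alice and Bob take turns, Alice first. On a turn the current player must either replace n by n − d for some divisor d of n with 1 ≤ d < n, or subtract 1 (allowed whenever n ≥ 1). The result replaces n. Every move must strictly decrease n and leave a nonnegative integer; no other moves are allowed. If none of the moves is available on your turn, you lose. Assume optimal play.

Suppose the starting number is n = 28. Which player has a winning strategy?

Alice wins.

Label each position W (a win for the player to move) or L (a loss). A position with no legal move is L; any other position is W exactly when some move reaches an L, and L when every move reaches a W.
n=0: no move → L
n=1: can move to 0, which is L ⇒ W
n=2: the only move is to 1(W), a W ⇒ L
n=3: can move to 2, which is L ⇒ W
n=4: can move to 2, which is L ⇒ W
n=5: the only move is to 4(W), a W ⇒ L
n=6: can move to 5, which is L ⇒ W
n=7: the only move is to 6(W), a W ⇒ L
n=8: can move to 7, which is L ⇒ W
n=9: moves to 6(W), 8(W); every one is W ⇒ L
n=10: can move to 5, which is L ⇒ W
n=11: the only move is to 10(W), a W ⇒ L
n=12: can move to 9, which is L ⇒ W
n=13: the only move is to 12(W), a W ⇒ L
n=14: can move to 7, which is L ⇒ W
n=15: moves to 10(W), 12(W), 14(W); every one is W ⇒ L
n=16: can move to 15, which is L ⇒ W
n=17: the only move is to 16(W), a W ⇒ L
n=18: can move to 9, which is L ⇒ W
n=19: the only move is to 18(W), a W ⇒ L
n=20: can move to 15, which is L ⇒ W
n=21: moves to 14(W), 18(W), 20(W); every one is W ⇒ L
n=22: can move to 11, which is L ⇒ W
n=23: the only move is to 22(W), a W ⇒ L
n=24: can move to 21, which is L ⇒ W
n=25: moves to 20(W), 24(W); every one is W ⇒ L
n=26: can move to 13, which is L ⇒ W
n=27: moves to 18(W), 24(W), 26(W); every one is W ⇒ L
n=28: can move to 21, which is L ⇒ W
The starting position 28 is W: Alice should move to 21, handing over an L position.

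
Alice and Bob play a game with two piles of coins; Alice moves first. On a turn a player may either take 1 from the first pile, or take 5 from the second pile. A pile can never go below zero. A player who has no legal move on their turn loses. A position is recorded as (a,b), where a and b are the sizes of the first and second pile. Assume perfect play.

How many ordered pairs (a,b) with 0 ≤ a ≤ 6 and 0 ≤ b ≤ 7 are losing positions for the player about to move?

Classify positions by backward induction: terminal positions (no move available) are L. From any other position, the mover wins iff some move reaches an L.
Every move lowers a or b (never raises either), so fill the grid row by row in increasing a, and left to right within a row: each cell's successors are then already labelled.
      b=0  b=1  b=2  b=3  b=4  b=5  b=6  b=7
a=0:    L    L    L    L    L    W    W    W
a=1:    W    W    W    W    W    L    L    L
a=2:    L    L    L    L    L    W    W    W
a=3:    W    W    W    W    W    L    L    L
a=4:    L    L    L    L    L    W    W    W
a=5:    W    W    W    W    W    L    L    L
a=6:    L    L    L    L    L    W    W    W
Cells with no legal move (terminal, hence L): (0,0), (0,1), (0,2), (0,3), (0,4).
The remaining L cells, each justified by listing all of its moves:
(1,5): →(0,5)(W), (1,0)(W) — all W, so L
(1,6): →(0,6)(W), (1,1)(W) — all W, so L
(1,7): →(0,7)(W), (1,2)(W) — all W, so L
(2,0): →(1,0)(W) only, which is W, so L
(2,1): →(1,1)(W) only, which is W, so L
(2,2): →(1,2)(W) only, which is W, so L
(2,3): →(1,3)(W) only, which is W, so L
(2,4): →(1,4)(W) only, which is W, so L
(3,5): →(2,5)(W), (3,0)(W) — all W, so L
(3,6): →(2,6)(W), (3,1)(W) — all W, so L
(3,7): →(2,7)(W), (3,2)(W) — all W, so L
(4,0): →(3,0)(W) only, which is W, so L
(4,1): →(3,1)(W) only, which is W, so L
(4,2): →(3,2)(W) only, which is W, so L
(4,3): →(3,3)(W) only, which is W, so L
(4,4): →(3,4)(W) only, which is W, so L
(5,5): →(4,5)(W), (5,0)(W) — all W, so L
(5,6): →(4,6)(W), (5,1)(W) — all W, so L
(5,7): →(4,7)(W), (5,2)(W) — all W, so L
(6,0): →(5,0)(W) only, which is W, so L
(6,1): →(5,1)(W) only, which is W, so L
(6,2): →(5,2)(W) only, which is W, so L
(6,3): →(5,3)(W) only, which is W, so L
(6,4): →(5,4)(W) only, which is W, so L
Every other cell has at least one move into one of the L cells above, so it is W.
L cells per row: a=0: 5, a=1: 3, a=2: 5, a=3: 3, a=4: 5, a=5: 3, a=6: 5; total 29.

29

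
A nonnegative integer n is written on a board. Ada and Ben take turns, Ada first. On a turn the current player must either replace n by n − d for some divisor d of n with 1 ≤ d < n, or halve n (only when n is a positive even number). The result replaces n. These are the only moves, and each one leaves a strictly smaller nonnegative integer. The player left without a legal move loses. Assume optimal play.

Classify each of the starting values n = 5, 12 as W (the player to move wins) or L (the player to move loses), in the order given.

Label each position W (a win for the player to move) or L (a loss). A position with no legal move is L; any other position is W exactly when some move reaches an L, and L when every move reaches a W.
n=0: no move → L
n=1: no move → L
n=2: reaches L-position 1 → W
n=3: only reaches 2(W), which is W → L
n=4: reaches L-position 3 → W
n=5: only reaches 4(W), which is W → L
n=6: reaches L-position 3 → W
n=7: only reaches 6(W), which is W → L
n=8: reaches L-position 7 → W
n=9: only reaches 6(W), 8(W), all W → L
n=10: reaches L-position 5 → W
n=11: only reaches 10(W), which is W → L
n=12: reaches L-position 9 → W

5: L, 12: W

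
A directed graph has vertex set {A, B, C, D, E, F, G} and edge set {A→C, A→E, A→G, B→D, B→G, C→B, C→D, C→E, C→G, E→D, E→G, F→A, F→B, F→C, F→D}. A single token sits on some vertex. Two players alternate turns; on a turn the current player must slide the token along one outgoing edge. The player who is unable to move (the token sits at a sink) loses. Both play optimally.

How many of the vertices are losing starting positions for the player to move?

2

Label each position W (a win for the player to move) or L (a loss). A position with no legal move is L; any other position is W exactly when some move reaches an L, and L when every move reaches a W.
Every edge goes from a vertex to one that appears earlier in the order D, G, E, B, C, A, F, so processing vertices in that order labels each vertex after all of its successors.
D: no outgoing edge → L
G: no outgoing edge → L
E: W (go to G, an L position)
B: W (go to G, an L position)
C: W (go to G, an L position)
A: W (go to G, an L position)
F: W (go to D, an L position)
The L vertices are D, G; that is 2 in all.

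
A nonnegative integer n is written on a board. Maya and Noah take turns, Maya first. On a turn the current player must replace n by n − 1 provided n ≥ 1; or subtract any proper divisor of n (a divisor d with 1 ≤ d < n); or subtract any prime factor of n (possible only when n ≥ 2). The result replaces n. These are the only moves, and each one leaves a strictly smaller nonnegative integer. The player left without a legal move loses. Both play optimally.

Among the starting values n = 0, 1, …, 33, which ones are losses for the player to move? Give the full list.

0, 4, 9, 14, 20, 26, 32

Label each position W (a win for the player to move) or L (a loss). A position with no legal move is L; any other position is W exactly when some move reaches an L, and L when every move reaches a W.
n=0: no move → L
n=1: can move to 0, which is L ⇒ W
n=2: can move to 0, which is L ⇒ W
n=3: can move to 0, which is L ⇒ W
n=4: moves to 2(W), 3(W); every one is W ⇒ L
n=5: can move to 0, which is L ⇒ W
n=6: can move to 4, which is L ⇒ W
n=7: can move to 0, which is L ⇒ W
n=8: can move to 4, which is L ⇒ W
n=9: moves to 6(W), 8(W); every one is W ⇒ L
n=10: can move to 9, which is L ⇒ W
n=11: can move to 0, which is L ⇒ W
n=12: can move to 9, which is L ⇒ W
n=13: can move to 0, which is L ⇒ W
n=14: moves to 7(W), 12(W), 13(W); every one is W ⇒ L
n=15: can move to 14, which is L ⇒ W
n=16: can move to 14, which is L ⇒ W
n=17: can move to 0, which is L ⇒ W
n=18: can move to 9, which is L ⇒ W
n=19: can move to 0, which is L ⇒ W
n=20: moves to 10(W), 15(W), 16(W), 18(W), 19(W); every one is W ⇒ L
n=21: can move to 14, which is L ⇒ W
n=22: can move to 20, which is L ⇒ W
n=23: can move to 0, which is L ⇒ W
n=24: can move to 20, which is L ⇒ W
n=25: can move to 20, which is L ⇒ W
n=26: moves to 13(W), 24(W), 25(W); every one is W ⇒ L
n=27: can move to 26, which is L ⇒ W
n=28: can move to 14, which is L ⇒ W
n=29: can move to 0, which is L ⇒ W
n=30: can move to 20, which is L ⇒ W
n=31: can move to 0, which is L ⇒ W
n=32: moves to 16(W), 24(W), 28(W), 30(W), 31(W); every one is W ⇒ L
n=33: can move to 32, which is L ⇒ W
Reading off the rows marked L gives the requested list; there are 7 such values of n.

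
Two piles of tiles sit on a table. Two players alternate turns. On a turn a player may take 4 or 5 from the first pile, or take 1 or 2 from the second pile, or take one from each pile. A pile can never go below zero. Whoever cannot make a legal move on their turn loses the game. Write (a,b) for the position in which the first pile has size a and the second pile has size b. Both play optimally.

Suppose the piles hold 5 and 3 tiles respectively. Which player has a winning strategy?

The first player wins.

Positions with no move are L. A position that does have a move is losing for the player to move precisely when every available move leads to a winning position for the opponent. Fill in the labels:
No move ever increases a pile, so every position that can arise here has a ≤ 5 and b ≤ 3; it is enough to label the cells with 0 ≤ a ≤ 5 and 0 ≤ b ≤ 3.
Every move lowers a or b (never raises either), so fill the grid row by row in increasing a, and left to right within a row: each cell's successors are then already labelled.
      b=0  b=1  b=2  b=3
a=0:    L    W    W    L
a=1:    L    W    W    L
a=2:    L    W    W    L
a=3:    L    W    W    L
a=4:    W    W    L    W
a=5:    W    L    W    W
Cells with no legal move (terminal, hence L): (0,0), (1,0), (2,0), (3,0).
The remaining L cells, each justified by listing all of its moves:
(0,3): only reaches (0,2)(W), (0,1)(W), all W → L
(1,3): only reaches (1,2)(W), (1,1)(W), (0,2)(W), all W → L
(2,3): only reaches (2,2)(W), (2,1)(W), (1,2)(W), all W → L
(3,3): only reaches (3,2)(W), (3,1)(W), (2,2)(W), all W → L
(4,2): only reaches (0,2)(W), (4,1)(W), (4,0)(W), (3,1)(W), all W → L
(5,1): only reaches (1,1)(W), (0,1)(W), (5,0)(W), (4,0)(W), all W → L
Every other cell has at least one move into one of the L cells above, so it is W.
From (5,3) the player to move can move to (1,3), reaching an L position.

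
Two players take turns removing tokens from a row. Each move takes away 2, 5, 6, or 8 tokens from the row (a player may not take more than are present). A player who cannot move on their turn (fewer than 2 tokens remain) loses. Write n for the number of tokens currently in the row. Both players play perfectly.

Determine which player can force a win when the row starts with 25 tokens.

Build the W/L table. Terminal = L. A non-terminal position is W if it has a move to some L; otherwise it is L.
n=0: no move → L
n=1: no move → L
n=2: can move to 0, which is L ⇒ W
n=3: can move to 1, which is L ⇒ W
n=4: the only move is to 2(W), a W ⇒ L
n=5: can move to 0, which is L ⇒ W
n=6: can move to 4, which is L ⇒ W
n=7: can move to 1, which is L ⇒ W
n=8: can move to 0, which is L ⇒ W
n=9: can move to 4, which is L ⇒ W
n=10: can move to 4, which is L ⇒ W
n=11: moves to 9(W), 6(W), 5(W), 3(W); every one is W ⇒ L
n=12: can move to 4, which is L ⇒ W
n=13: can move to 11, which is L ⇒ W
n=14: moves to 12(W), 9(W), 8(W), 6(W); every one is W ⇒ L
n=15: moves to 13(W), 10(W), 9(W), 7(W); every one is W ⇒ L
n=16: can move to 14, which is L ⇒ W
n=17: can move to 15, which is L ⇒ W
n=18: moves to 16(W), 13(W), 12(W), 10(W); every one is W ⇒ L
n=19: can move to 14, which is L ⇒ W
n=20: can move to 18, which is L ⇒ W
n=21: can move to 15, which is L ⇒ W
n=22: can move to 14, which is L ⇒ W
n=23: can move to 18, which is L ⇒ W
n=24: can move to 18, which is L ⇒ W
n=25: moves to 23(W), 20(W), 19(W), 17(W); every one is W ⇒ L
The starting position 25 is L: whatever the player to move does, the opponent receives a W position.

The second player wins.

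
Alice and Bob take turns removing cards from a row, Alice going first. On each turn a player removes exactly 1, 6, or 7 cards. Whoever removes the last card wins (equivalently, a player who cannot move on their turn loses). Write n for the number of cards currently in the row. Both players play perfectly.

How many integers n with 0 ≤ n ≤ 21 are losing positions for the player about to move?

Positions with no move are L. A position that does have a move is losing for the player to move precisely when every available move leads to a winning position for the opponent. Fill in the labels:
n=0: no move → L
n=1: can move to 0, which is L ⇒ W
n=2: the only move is to 1(W), a W ⇒ L
n=3: can move to 2, which is L ⇒ W
n=4: the only move is to 3(W), a W ⇒ L
n=5: can move to 4, which is L ⇒ W
n=6: can move to 0, which is L ⇒ W
n=7: can move to 0, which is L ⇒ W
n=8: can move to 2, which is L ⇒ W
n=9: can move to 2, which is L ⇒ W
n=10: can move to 4, which is L ⇒ W
n=11: can move to 4, which is L ⇒ W
n=12: moves to 11(W), 6(W), 5(W); every one is W ⇒ L
n=13: can move to 12, which is L ⇒ W
n=14: moves to 13(W), 8(W), 7(W); every one is W ⇒ L
n=15: can move to 14, which is L ⇒ W
n=16: moves to 15(W), 10(W), 9(W); every one is W ⇒ L
n=17: can move to 16, which is L ⇒ W
n=18: can move to 12, which is L ⇒ W
n=19: can move to 12, which is L ⇒ W
n=20: can move to 14, which is L ⇒ W
n=21: can move to 14, which is L ⇒ W
L entries with 0 ≤ n ≤ 21: n = 0, 2, 4, 12, 14, 16; that makes 6.

6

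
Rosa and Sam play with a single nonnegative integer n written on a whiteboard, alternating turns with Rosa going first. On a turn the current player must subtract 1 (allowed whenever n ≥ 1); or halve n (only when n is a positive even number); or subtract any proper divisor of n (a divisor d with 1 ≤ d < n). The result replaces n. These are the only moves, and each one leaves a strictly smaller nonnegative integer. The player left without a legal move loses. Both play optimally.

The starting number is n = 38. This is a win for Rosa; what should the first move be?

Move to 19.

Use the standard recursion: the mover loses at a terminal position; elsewhere, the mover wins exactly when some move hands the opponent an L position.
n=0: no move → L
n=1: reaches L-position 0 → W
n=2: only reaches 1(W), which is W → L
n=3: reaches L-position 2 → W
n=4: reaches L-position 2 → W
n=5: only reaches 4(W), which is W → L
n=6: reaches L-position 5 → W
n=7: only reaches 6(W), which is W → L
n=8: reaches L-position 7 → W
n=9: only reaches 6(W), 8(W), all W → L
n=10: reaches L-position 5 → W
n=11: only reaches 10(W), which is W → L
n=12: reaches L-position 9 → W
n=13: only reaches 12(W), which is W → L
n=14: reaches L-position 7 → W
n=15: only reaches 10(W), 12(W), 14(W), all W → L
n=16: reaches L-position 15 → W
n=17: only reaches 16(W), which is W → L
n=18: reaches L-position 9 → W
n=19: only reaches 18(W), which is W → L
n=20: reaches L-position 15 → W
n=21: only reaches 14(W), 18(W), 20(W), all W → L
n=22: reaches L-position 11 → W
n=23: only reaches 22(W), which is W → L
n=24: reaches L-position 21 → W
n=25: only reaches 20(W), 24(W), all W → L
n=26: reaches L-position 13 → W
n=27: only reaches 18(W), 24(W), 26(W), all W → L
n=28: reaches L-position 21 → W
n=29: only reaches 28(W), which is W → L
n=30: reaches L-position 15 → W
n=31: only reaches 30(W), which is W → L
n=32: reaches L-position 31 → W
n=33: only reaches 22(W), 30(W), 32(W), all W → L
n=34: reaches L-position 17 → W
n=35: only reaches 28(W), 30(W), 34(W), all W → L
n=36: reaches L-position 27 → W
n=37: only reaches 36(W), which is W → L
n=38: reaches L-position 19 → W
From 38, the L positions reachable in one move are: 19, 37. Any move reaching one of these is winning.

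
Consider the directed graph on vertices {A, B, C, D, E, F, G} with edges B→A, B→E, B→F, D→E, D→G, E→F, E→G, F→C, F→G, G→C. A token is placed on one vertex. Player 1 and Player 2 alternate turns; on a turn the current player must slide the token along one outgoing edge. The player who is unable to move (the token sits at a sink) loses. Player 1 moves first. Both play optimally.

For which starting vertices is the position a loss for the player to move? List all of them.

A, C, E

Positions with no move are L. A position that does have a move is losing for the player to move precisely when every available move leads to a winning position for the opponent. Fill in the labels:
Every edge goes from a vertex to one that appears earlier in the order C, A, G, F, E, B, D, so processing vertices in that order labels each vertex after all of its successors.
C: no outgoing edge → L
A: no outgoing edge → L
G: →C(L), so W
F: →C(L), so W
E: →F(W), G(W) — all W, so L
B: →E(L), so W
D: →E(L), so W
Reading off the rows marked L gives the requested list; there are 3 such vertices.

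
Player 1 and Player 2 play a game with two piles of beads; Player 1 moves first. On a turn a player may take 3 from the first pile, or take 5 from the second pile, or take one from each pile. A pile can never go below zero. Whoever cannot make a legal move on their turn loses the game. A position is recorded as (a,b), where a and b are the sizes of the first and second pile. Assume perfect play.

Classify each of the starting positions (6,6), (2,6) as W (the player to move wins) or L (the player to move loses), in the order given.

(6,6): W, (2,6): L

Classify positions by backward induction: terminal positions (no move available) are L. From any other position, the mover wins iff some move reaches an L.
No move ever increases a pile, so every position that can arise here has a ≤ 6 and b ≤ 6; it is enough to label the cells with 0 ≤ a ≤ 6 and 0 ≤ b ≤ 6.
Every move lowers a or b (never raises either), so fill the grid row by row in increasing a, and left to right within a row: each cell's successors are then already labelled.
      b=0  b=1  b=2  b=3  b=4  b=5  b=6
a=0:    L    L    L    L    L    W    W
a=1:    L    W    W    W    W    W    L
a=2:    L    W    L    L    L    W    L
a=3:    W    W    W    W    W    W    L
a=4:    W    L    L    L    L    L    W
a=5:    W    L    W    W    W    W    W
a=6:    L    L    W    L    L    W    W
Cells with no legal move (terminal, hence L): (0,0), (0,1), (0,2), (0,3), (0,4), (1,0), (2,0).
The remaining L cells, each justified by listing all of its moves:
(1,6): only reaches (1,1)(W), (0,5)(W), all W → L
(2,2): only reaches (1,1)(W), which is W → L
(2,3): only reaches (1,2)(W), which is W → L
(2,4): only reaches (1,3)(W), which is W → L
(2,6): only reaches (2,1)(W), (1,5)(W), all W → L
(3,6): only reaches (0,6)(W), (3,1)(W), (2,5)(W), all W → L
(4,1): only reaches (1,1)(W), (3,0)(W), all W → L
(4,2): only reaches (1,2)(W), (3,1)(W), all W → L
(4,3): only reaches (1,3)(W), (3,2)(W), all W → L
(4,4): only reaches (1,4)(W), (3,3)(W), all W → L
(4,5): only reaches (1,5)(W), (4,0)(W), (3,4)(W), all W → L
(5,1): only reaches (2,1)(W), (4,0)(W), all W → L
(6,0): only reaches (3,0)(W), which is W → L
(6,1): only reaches (3,1)(W), (5,0)(W), all W → L
(6,3): only reaches (3,3)(W), (5,2)(W), all W → L
(6,4): only reaches (3,4)(W), (5,3)(W), all W → L
Every other cell has at least one move into one of the L cells above, so it is W.
(6,6): the move to (3,6) reaches an L cell, so W
(2,6): one of the L cells justified above, so L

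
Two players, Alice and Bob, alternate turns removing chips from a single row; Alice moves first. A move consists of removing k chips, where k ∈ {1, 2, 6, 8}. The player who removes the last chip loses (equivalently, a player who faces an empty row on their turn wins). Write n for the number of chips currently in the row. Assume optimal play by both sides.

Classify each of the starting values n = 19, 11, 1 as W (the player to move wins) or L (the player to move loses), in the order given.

Classify positions by backward induction: terminal positions (no move available) are W. From any other position, the mover wins iff some move reaches an L.
n=0: no move; the opponent has just taken the last chip and therefore loses → W
n=1: L (sole option 0(W) is W)
n=2: W (go to 1, an L position)
n=3: W (go to 1, an L position)
n=4: L (options 3(W), 2(W) are all W)
n=5: W (go to 4, an L position)
n=6: W (go to 4, an L position)
n=7: W (go to 1, an L position)
n=8: L (options 7(W), 6(W), 2(W), 0(W) are all W)
n=9: W (go to 8, an L position)
n=10: W (go to 8, an L position)
n=11: L (options 10(W), 9(W), 5(W), 3(W) are all W)
n=12: W (go to 11, an L position)
n=13: W (go to 11, an L position)
n=14: W (go to 8, an L position)
n=15: L (options 14(W), 13(W), 9(W), 7(W) are all W)
n=16: W (go to 15, an L position)
n=17: W (go to 15, an L position)
n=18: L (options 17(W), 16(W), 12(W), 10(W) are all W)
n=19: W (go to 18, an L position)

19: W, 11: L, 1: L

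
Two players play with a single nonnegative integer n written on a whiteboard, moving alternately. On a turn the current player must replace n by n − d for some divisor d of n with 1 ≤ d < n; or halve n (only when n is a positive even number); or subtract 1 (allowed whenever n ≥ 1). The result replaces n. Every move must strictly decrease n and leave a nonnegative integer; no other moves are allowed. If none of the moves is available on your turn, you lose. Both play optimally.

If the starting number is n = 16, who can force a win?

Classify positions by backward induction: terminal positions (no move available) are L. From any other position, the mover wins iff some move reaches an L.
n=0: no move → L
n=1: reaches L-position 0 → W
n=2: only reaches 1(W), which is W → L
n=3: reaches L-position 2 → W
n=4: reaches L-position 2 → W
n=5: only reaches 4(W), which is W → L
n=6: reaches L-position 5 → W
n=7: only reaches 6(W), which is W → L
n=8: reaches L-position 7 → W
n=9: only reaches 6(W), 8(W), all W → L
n=10: reaches L-position 5 → W
n=11: only reaches 10(W), which is W → L
n=12: reaches L-position 9 → W
n=13: only reaches 12(W), which is W → L
n=14: reaches L-position 7 → W
n=15: only reaches 10(W), 12(W), 14(W), all W → L
n=16: reaches L-position 15 → W
The starting position 16 is W: the player to move should move to 15, handing over an L position.

The first player wins.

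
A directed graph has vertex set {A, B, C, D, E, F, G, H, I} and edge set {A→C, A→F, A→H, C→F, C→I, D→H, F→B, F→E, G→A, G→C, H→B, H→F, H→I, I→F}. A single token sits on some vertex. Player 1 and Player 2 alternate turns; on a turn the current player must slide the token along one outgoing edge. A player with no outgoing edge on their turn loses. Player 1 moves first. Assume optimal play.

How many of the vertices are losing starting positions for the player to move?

5

Label each position W (a win for the player to move) or L (a loss). A position with no legal move is L; any other position is W exactly when some move reaches an L, and L when every move reaches a W.
Every edge goes from a vertex to one that appears earlier in the order B, E, F, I, H, D, C, A, G, so processing vertices in that order labels each vertex after all of its successors.
B: no outgoing edge → L
E: no outgoing edge → L
F: can move to E, which is L ⇒ W
I: the only move is to F(W), a W ⇒ L
H: can move to I, which is L ⇒ W
D: the only move is to H(W), a W ⇒ L
C: can move to I, which is L ⇒ W
A: moves to C(W), H(W), F(W); every one is W ⇒ L
G: can move to A, which is L ⇒ W
The L vertices are A, B, D, E, I; that is 5 in all.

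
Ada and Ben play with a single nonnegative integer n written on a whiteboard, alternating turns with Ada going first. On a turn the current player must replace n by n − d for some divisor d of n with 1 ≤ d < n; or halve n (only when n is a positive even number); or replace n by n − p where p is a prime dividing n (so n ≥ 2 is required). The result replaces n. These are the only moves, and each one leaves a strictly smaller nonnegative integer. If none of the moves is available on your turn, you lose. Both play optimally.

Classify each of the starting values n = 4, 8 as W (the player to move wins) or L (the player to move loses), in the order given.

4: L, 8: W

Classify positions by backward induction: terminal positions (no move available) are L. From any other position, the mover wins iff some move reaches an L.
n=0: no move → L
n=1: no move → L
n=2: reaches L-position 0 → W
n=3: reaches L-position 0 → W
n=4: only reaches 2(W), 3(W), all W → L
n=5: reaches L-position 0 → W
n=6: reaches L-position 4 → W
n=7: reaches L-position 0 → W
n=8: reaches L-position 4 → W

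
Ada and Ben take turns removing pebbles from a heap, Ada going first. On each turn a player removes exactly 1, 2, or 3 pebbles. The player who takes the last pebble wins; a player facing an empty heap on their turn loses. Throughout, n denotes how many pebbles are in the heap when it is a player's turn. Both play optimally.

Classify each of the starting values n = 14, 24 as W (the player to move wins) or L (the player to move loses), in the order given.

14: W, 24: L

Classify positions by backward induction: terminal positions (no move available) are L. From any other position, the mover wins iff some move reaches an L.
n=0: no move → L
n=1: reaches L-position 0 → W
n=2: reaches L-position 0 → W
n=3: reaches L-position 0 → W
n=4: only reaches 3(W), 2(W), 1(W), all W → L
n=5: reaches L-position 4 → W
n=6: reaches L-position 4 → W
n=7: reaches L-position 4 → W
n=8: only reaches 7(W), 6(W), 5(W), all W → L
n=9: reaches L-position 8 → W
n=10: reaches L-position 8 → W
n=11: reaches L-position 8 → W
n=12: only reaches 11(W), 10(W), 9(W), all W → L
n=13: reaches L-position 12 → W
n=14: reaches L-position 12 → W
n=15: reaches L-position 12 → W
n=16: only reaches 15(W), 14(W), 13(W), all W → L
n=17: reaches L-position 16 → W
n=18: reaches L-position 16 → W
n=19: reaches L-position 16 → W
n=20: only reaches 19(W), 18(W), 17(W), all W → L
n=21: reaches L-position 20 → W
n=22: reaches L-position 20 → W
n=23: reaches L-position 20 → W
n=24: only reaches 23(W), 22(W), 21(W), all W → L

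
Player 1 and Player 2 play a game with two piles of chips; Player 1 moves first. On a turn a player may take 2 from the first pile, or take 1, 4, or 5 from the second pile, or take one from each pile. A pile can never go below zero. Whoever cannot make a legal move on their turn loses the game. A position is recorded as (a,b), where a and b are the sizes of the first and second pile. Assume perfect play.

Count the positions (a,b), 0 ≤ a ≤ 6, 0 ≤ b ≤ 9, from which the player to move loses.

19

Work bottom-up. With no move the player to move loses. Otherwise the position is W if at least one move leads to an L position for the opponent, and L if every move leads to a W.
Every move lowers a or b (never raises either), so fill the grid row by row in increasing a, and left to right within a row: each cell's successors are then already labelled.
      b=0  b=1  b=2  b=3  b=4  b=5  b=6  b=7  b=8  b=9
a=0:    L    W    L    W    W    W    W    W    L    W
a=1:    L    W    L    W    W    W    W    W    L    W
a=2:    W    W    W    W    L    W    L    W    W    W
a=3:    W    L    W    L    W    W    W    W    W    L
a=4:    L    W    W    L    W    W    W    W    W    L
a=5:    L    W    L    W    W    W    W    W    L    W
a=6:    W    W    L    W    L    W    W    W    W    W
Cells with no legal move (terminal, hence L): (0,0), (1,0).
The remaining L cells, each justified by listing all of its moves:
(0,2): only reaches (0,1)(W), which is W → L
(0,8): only reaches (0,7)(W), (0,4)(W), (0,3)(W), all W → L
(1,2): only reaches (1,1)(W), (0,1)(W), all W → L
(1,8): only reaches (1,7)(W), (1,4)(W), (1,3)(W), (0,7)(W), all W → L
(2,4): only reaches (0,4)(W), (2,3)(W), (2,0)(W), (1,3)(W), all W → L
(2,6): only reaches (0,6)(W), (2,5)(W), (2,2)(W), (2,1)(W), (1,5)(W), all W → L
(3,1): only reaches (1,1)(W), (3,0)(W), (2,0)(W), all W → L
(3,3): only reaches (1,3)(W), (3,2)(W), (2,2)(W), all W → L
(3,9): only reaches (1,9)(W), (3,8)(W), (3,5)(W), (3,4)(W), (2,8)(W), all W → L
(4,0): only reaches (2,0)(W), which is W → L
(4,3): only reaches (2,3)(W), (4,2)(W), (3,2)(W), all W → L
(4,9): only reaches (2,9)(W), (4,8)(W), (4,5)(W), (4,4)(W), (3,8)(W), all W → L
(5,0): only reaches (3,0)(W), which is W → L
(5,2): only reaches (3,2)(W), (5,1)(W), (4,1)(W), all W → L
(5,8): only reaches (3,8)(W), (5,7)(W), (5,4)(W), (5,3)(W), (4,7)(W), all W → L
(6,2): only reaches (4,2)(W), (6,1)(W), (5,1)(W), all W → L
(6,4): only reaches (4,4)(W), (6,3)(W), (6,0)(W), (5,3)(W), all W → L
Every other cell has at least one move into one of the L cells above, so it is W.
L cells per row: a=0: 3, a=1: 3, a=2: 2, a=3: 3, a=4: 3, a=5: 3, a=6: 2; total 19.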